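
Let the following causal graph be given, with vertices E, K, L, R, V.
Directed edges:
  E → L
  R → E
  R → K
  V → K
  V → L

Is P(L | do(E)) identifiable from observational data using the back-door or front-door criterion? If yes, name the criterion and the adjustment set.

desc(E)\{E}={L}; candidates ⊆ {K,R,V}.
∅: E⊥L given ∅ in G with E→· removed — back-door holds.
P(L|do(E)) = P(L|E) — no adjustment needed.

P(L|do(E)): backdoor, adjust for ∅.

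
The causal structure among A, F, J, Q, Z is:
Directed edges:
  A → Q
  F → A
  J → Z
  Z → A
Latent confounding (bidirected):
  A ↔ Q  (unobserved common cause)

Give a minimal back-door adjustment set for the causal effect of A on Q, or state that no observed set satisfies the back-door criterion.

desc(A)\{A}={Q}; candidates ⊆ {F,J,Z}.
A↔Q: latent back-door arc(s) into A.
size 0: {}; under {} A still reaches {F,J,Q,Z} ∋ Q.
size 1: {F}, {J}, {Z}; under {F} A still reaches {J,Q,Z} ∋ Q.
size 2: {F,J}, {F,Z}, {J,Z}; under {F,J} A still reaches {Q,Z} ∋ Q.
A↔Q cannot be blocked by any observed set — no back-door set.

A→Q: no observed back-door set.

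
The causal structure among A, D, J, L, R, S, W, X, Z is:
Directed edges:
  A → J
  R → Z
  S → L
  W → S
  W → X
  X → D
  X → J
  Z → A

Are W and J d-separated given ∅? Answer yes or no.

No — W and J are d-connected given ∅.

Bayes-Ball from W | ∅ reaches {D,J,L,S,X}.
J ∈ reach(W|∅) ⇒ W ⊥̸ J | ∅.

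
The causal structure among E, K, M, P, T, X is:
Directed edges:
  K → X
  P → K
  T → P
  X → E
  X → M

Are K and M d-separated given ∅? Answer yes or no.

Bayes-Ball from K | ∅ reaches {E,M,P,T,X}.
M ∈ reach(K|∅) ⇒ K ⊥̸ M | ∅.

No — K and M are d-connected given ∅.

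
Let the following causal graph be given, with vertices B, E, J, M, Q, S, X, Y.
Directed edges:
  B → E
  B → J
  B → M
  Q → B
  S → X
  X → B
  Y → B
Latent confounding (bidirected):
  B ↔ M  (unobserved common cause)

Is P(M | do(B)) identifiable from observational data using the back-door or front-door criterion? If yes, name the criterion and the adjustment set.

desc(B)\{B}={E,J,M}; candidates ⊆ {Q,S,X,Y}.
B↔M: latent back-door arc(s) into B.
size 0: {}; under {} B still reaches {M,Q,S,X,Y} ∋ M.
size 1: {Q}, {S}, {X} …(+1); under {Q} B still reaches {M,S,X,Y} ∋ M.
size 2: {Q,S}, {Q,X}, {Q,Y} …(+3); under {Q,S} B still reaches {M,X,Y} ∋ M.
B↔M cannot be blocked by any observed set — no back-door set.
No mediator lies on a directed B→…→M path.
Neither criterion identifies P(M|do(B)) in this graph.

P(M|do(B)): not identifiable (no BD/FD set).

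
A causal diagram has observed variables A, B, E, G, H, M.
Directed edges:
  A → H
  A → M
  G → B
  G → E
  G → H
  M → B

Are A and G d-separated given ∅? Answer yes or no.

Bayes-Ball from A | ∅ reaches {B,H,M}.
G ∉ reach(A|∅) ⇒ A ⊥ G | ∅.

Yes — A ⊥ G | ∅.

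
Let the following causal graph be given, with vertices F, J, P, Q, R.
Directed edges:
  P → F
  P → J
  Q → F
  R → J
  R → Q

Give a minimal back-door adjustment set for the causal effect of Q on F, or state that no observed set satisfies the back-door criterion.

Q→F: minimal back-door set ∅.

desc(Q)\{Q}={F}; candidates ⊆ {J,P,R}.
∅: Q⊥F given ∅ in G with Q→· removed — back-door holds.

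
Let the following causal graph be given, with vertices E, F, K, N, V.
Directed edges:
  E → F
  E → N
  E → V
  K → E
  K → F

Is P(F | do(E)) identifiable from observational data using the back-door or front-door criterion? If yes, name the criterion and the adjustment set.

desc(E)\{E}={F,N,V}; candidates ⊆ {K}.
size 0: {}; under {} E still reaches {F,K} ∋ F.
{K}: E⊥F given {K} in G with E→· removed — back-door holds.
P(F|do(E)) = Σ_{K} P(F|E,K)·P(K).

P(F|do(E)): backdoor, adjust for {K}.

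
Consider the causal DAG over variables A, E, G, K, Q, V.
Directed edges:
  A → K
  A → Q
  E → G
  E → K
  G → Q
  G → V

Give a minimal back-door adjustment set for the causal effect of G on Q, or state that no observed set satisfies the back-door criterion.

G→Q: minimal back-door set ∅.

desc(G)\{G}={Q,V}; candidates ⊆ {A,E,K}.
∅: G⊥Q given ∅ in G with G→· removed — back-door holds.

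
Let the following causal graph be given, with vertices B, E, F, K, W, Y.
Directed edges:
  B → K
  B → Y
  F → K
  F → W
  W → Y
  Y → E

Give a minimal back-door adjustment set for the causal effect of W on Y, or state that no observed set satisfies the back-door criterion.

desc(W)\{W}={E,Y}; candidates ⊆ {B,F,K}.
∅: W⊥Y given ∅ in G with W→· removed — back-door holds.

W→Y: minimal back-door set ∅.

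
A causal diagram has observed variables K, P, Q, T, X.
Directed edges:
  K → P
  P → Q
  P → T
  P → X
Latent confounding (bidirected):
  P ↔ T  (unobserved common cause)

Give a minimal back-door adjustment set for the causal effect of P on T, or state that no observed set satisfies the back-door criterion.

P→T: no observed back-door set.

desc(P)\{P}={Q,T,X}; candidates ⊆ {K}.
P↔T: latent back-door arc(s) into P.
size 0: {}; under {} P still reaches {K,T} ∋ T.
size 1: {K}; under {K} P still reaches {T} ∋ T.
P↔T cannot be blocked by any observed set — no back-door set.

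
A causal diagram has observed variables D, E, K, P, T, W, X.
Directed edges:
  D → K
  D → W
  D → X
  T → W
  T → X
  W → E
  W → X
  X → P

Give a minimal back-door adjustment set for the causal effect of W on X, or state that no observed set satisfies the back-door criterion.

W→X: minimal back-door set {D, T}.

desc(W)\{W}={E,P,X}; candidates ⊆ {D,K,T}.
size 0: {}; under {} W still reaches {D,K,P,T,X} ∋ X.
size 1: {D}, {K}, {T}; under {D} W still reaches {P,T,X} ∋ X.
{D,T}: W⊥X given {D,T} in G with W→· removed — back-door holds.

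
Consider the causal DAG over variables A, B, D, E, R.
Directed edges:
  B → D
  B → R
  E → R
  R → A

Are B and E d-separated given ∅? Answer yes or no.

Yes — B ⊥ E | ∅.

Bayes-Ball from B | ∅ reaches {A,D,R}.
E ∉ reach(B|∅) ⇒ B ⊥ E | ∅.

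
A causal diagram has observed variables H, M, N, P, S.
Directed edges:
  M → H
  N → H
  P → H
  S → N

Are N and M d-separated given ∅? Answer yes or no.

Yes — N ⊥ M | ∅.

Bayes-Ball from N | ∅ reaches {H,S}.
M ∉ reach(N|∅) ⇒ N ⊥ M | ∅.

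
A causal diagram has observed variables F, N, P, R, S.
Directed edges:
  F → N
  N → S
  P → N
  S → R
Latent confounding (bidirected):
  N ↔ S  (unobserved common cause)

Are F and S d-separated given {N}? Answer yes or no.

Bayes-Ball from F | {N} reaches {P,R,S}.
S ∈ reach(F|{N}) ⇒ F ⊥̸ S | {N}.

No — F and S are d-connected given {N}.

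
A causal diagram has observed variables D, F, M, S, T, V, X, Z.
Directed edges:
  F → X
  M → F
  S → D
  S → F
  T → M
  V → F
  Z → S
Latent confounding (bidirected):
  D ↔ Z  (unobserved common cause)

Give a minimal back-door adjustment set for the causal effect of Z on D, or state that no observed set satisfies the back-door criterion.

desc(Z)\{Z}={D,F,S,X}; candidates ⊆ {M,T,V}.
Z↔D: latent back-door arc(s) into Z.
size 0: {}; under {} Z still reaches {D} ∋ D.
size 1: {M}, {T}, {V}; under {M} Z still reaches {D} ∋ D.
size 2: {M,T}, {M,V}, {T,V}; under {M,T} Z still reaches {D} ∋ D.
Z↔D cannot be blocked by any observed set — no back-door set.

Z→D: no observed back-door set.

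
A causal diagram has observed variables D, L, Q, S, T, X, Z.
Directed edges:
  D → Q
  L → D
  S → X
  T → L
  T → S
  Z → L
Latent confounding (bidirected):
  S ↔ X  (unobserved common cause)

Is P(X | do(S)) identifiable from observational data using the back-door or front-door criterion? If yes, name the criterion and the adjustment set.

desc(S)\{S}={X}; candidates ⊆ {D,L,Q,T,Z}.
S↔X: latent back-door arc(s) into S.
size 0: {}; under {} S still reaches {D,L,Q,T,X} ∋ X.
size 1: {D}, {L}, {Q} …(+2); under {D} S still reaches {L,T,X,Z} ∋ X.
size 2: {D,L}, {D,Q}, {D,T} …(+7); under {D,L} S still reaches {T,X,Z} ∋ X.
S↔X cannot be blocked by any observed set — no back-door set.
No mediator lies on a directed S→…→X path.
Neither criterion identifies P(X|do(S)) in this graph.

P(X|do(S)): not identifiable (no BD/FD set).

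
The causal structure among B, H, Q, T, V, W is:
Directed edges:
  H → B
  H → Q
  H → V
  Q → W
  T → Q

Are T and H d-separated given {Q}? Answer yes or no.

No — T and H are d-connected given {Q}.

Bayes-Ball from T | {Q} reaches {B,H,V}.
H ∈ reach(T|{Q}) ⇒ T ⊥̸ H | {Q}.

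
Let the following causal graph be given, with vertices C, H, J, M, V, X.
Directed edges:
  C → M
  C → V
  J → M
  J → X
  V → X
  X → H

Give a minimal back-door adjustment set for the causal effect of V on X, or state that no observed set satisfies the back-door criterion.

desc(V)\{V}={H,X}; candidates ⊆ {C,J,M}.
∅: V⊥X given ∅ in G with V→· removed — back-door holds.

V→X: minimal back-door set ∅.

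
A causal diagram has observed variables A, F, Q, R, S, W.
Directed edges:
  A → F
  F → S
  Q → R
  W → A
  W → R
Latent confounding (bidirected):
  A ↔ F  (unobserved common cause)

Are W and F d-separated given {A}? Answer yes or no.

Bayes-Ball from W | {A} reaches {F,R,S}.
F ∈ reach(W|{A}) ⇒ W ⊥̸ F | {A}.

No — W and F are d-connected given {A}.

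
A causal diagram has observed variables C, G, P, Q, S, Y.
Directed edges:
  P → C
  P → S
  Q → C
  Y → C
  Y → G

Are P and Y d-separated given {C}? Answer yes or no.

No — P and Y are d-connected given {C}.

Bayes-Ball from P | {C} reaches {G,Q,S,Y}.
Y ∈ reach(P|{C}) ⇒ P ⊥̸ Y | {C}.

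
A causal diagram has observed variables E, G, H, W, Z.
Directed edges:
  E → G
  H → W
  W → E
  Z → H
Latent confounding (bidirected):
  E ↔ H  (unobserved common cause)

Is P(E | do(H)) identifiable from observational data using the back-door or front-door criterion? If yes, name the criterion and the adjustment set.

desc(H)\{H}={E,G,W}; candidates ⊆ {Z}.
H↔E: latent back-door arc(s) into H.
size 0: {}; under {} H still reaches {E,G,Z} ∋ E.
size 1: {Z}; under {Z} H still reaches {E,G} ∋ E.
H↔E cannot be blocked by any observed set — no back-door set.
{W}: (i) intercepts every directed H→E path; (ii) no back-door H→{W}; (iii) {H} blocks every back-door {W}→E. Front-door holds.
P(E|do(H)) = Σ_{W} P(W|H) Σ_{H'} P(E|W,H')P(H').

P(E|do(H)): frontdoor, adjust for {W}.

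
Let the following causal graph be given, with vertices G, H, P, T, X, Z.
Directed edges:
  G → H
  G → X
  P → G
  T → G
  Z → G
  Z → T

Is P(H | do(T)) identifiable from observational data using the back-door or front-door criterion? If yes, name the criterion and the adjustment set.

desc(T)\{T}={G,H,X}; candidates ⊆ {P,Z}.
size 0: {}; under {} T still reaches {G,H,X,Z} ∋ H.
{Z}: T⊥H given {Z} in G with T→· removed — back-door holds.
P(H|do(T)) = Σ_{Z} P(H|T,Z)·P(Z).

P(H|do(T)): backdoor, adjust for {Z}.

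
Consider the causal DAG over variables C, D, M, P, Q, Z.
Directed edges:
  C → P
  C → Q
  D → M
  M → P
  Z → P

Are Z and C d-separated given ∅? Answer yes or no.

Yes — Z ⊥ C | ∅.

Bayes-Ball from Z | ∅ reaches {P}.
C ∉ reach(Z|∅) ⇒ Z ⊥ C | ∅.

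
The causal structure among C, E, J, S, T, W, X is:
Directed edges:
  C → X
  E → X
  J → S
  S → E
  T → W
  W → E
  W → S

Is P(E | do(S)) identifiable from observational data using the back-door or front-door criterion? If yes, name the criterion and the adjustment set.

desc(S)\{S}={E,X}; candidates ⊆ {C,J,T,W}.
size 0: {}; under {} S still reaches {E,J,T,W,X} ∋ E.
{W}: S⊥E given {W} in G with S→· removed — back-door holds.
P(E|do(S)) = Σ_{W} P(E|S,W)·P(W).

P(E|do(S)): backdoor, adjust for {W}.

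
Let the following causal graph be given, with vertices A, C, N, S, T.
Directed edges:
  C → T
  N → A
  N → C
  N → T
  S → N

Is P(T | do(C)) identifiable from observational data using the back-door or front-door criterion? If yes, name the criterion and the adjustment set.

P(T|do(C)): backdoor, adjust for {N}.

desc(C)\{C}={T}; candidates ⊆ {A,N,S}.
size 0: {}; under {} C still reaches {A,N,S,T} ∋ T.
{N}: C⊥T given {N} in G with C→· removed — back-door holds.
P(T|do(C)) = Σ_{N} P(T|C,N)·P(N).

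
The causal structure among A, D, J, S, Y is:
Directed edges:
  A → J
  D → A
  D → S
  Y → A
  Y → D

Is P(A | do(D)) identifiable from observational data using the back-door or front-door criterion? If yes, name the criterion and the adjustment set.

desc(D)\{D}={A,J,S}; candidates ⊆ {Y}.
size 0: {}; under {} D still reaches {A,J,Y} ∋ A.
{Y}: D⊥A given {Y} in G with D→· removed — back-door holds.
P(A|do(D)) = Σ_{Y} P(A|D,Y)·P(Y).

P(A|do(D)): backdoor, adjust for {Y}.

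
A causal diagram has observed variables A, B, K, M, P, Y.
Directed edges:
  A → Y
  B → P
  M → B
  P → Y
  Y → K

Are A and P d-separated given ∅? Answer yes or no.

Bayes-Ball from A | ∅ reaches {K,Y}.
P ∉ reach(A|∅) ⇒ A ⊥ P | ∅.

Yes — A ⊥ P | ∅.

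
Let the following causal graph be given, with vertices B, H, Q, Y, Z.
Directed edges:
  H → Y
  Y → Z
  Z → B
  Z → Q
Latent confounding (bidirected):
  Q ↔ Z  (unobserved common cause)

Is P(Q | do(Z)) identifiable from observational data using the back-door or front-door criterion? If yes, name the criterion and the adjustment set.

P(Q|do(Z)): not identifiable (no BD/FD set).

desc(Z)\{Z}={B,Q}; candidates ⊆ {H,Y}.
Z↔Q: latent back-door arc(s) into Z.
size 0: {}; under {} Z still reaches {H,Q,Y} ∋ Q.
size 1: {H}, {Y}; under {H} Z still reaches {Q,Y} ∋ Q.
size 2: {H,Y}; under {H,Y} Z still reaches {Q} ∋ Q.
Z↔Q cannot be blocked by any observed set — no back-door set.
No mediator lies on a directed Z→…→Q path.
Neither criterion identifies P(Q|do(Z)) in this graph.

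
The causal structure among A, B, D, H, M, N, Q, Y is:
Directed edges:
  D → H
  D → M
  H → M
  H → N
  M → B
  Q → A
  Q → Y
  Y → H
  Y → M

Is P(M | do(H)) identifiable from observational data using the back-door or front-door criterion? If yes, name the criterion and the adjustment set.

desc(H)\{H}={B,M,N}; candidates ⊆ {A,D,Q,Y}.
size 0: {}; under {} H still reaches {A,B,D,M,Q,Y} ∋ M.
size 1: {A}, {D}, {Q} …(+1); under {A} H still reaches {B,D,M,Q,Y} ∋ M.
{D,Y}: H⊥M given {D,Y} in G with H→· removed — back-door holds.
P(M|do(H)) = Σ_{D,Y} P(M|H,D,Y)·P(D,Y).

P(M|do(H)): backdoor, adjust for {D, Y}.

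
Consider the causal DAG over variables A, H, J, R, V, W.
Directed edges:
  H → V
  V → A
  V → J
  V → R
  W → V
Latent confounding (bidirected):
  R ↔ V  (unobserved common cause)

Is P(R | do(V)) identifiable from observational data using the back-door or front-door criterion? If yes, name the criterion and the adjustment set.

desc(V)\{V}={A,J,R}; candidates ⊆ {H,W}.
V↔R: latent back-door arc(s) into V.
size 0: {}; under {} V still reaches {H,R,W} ∋ R.
size 1: {H}, {W}; under {H} V still reaches {R,W} ∋ R.
size 2: {H,W}; under {H,W} V still reaches {R} ∋ R.
V↔R cannot be blocked by any observed set — no back-door set.
No mediator lies on a directed V→…→R path.
Neither criterion identifies P(R|do(V)) in this graph.

P(R|do(V)): not identifiable (no BD/FD set).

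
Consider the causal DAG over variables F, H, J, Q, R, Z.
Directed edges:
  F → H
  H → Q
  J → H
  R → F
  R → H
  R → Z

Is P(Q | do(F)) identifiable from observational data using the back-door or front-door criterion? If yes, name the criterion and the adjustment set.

P(Q|do(F)): backdoor, adjust for {R}.

desc(F)\{F}={H,Q}; candidates ⊆ {J,R,Z}.
size 0: {}; under {} F still reaches {H,Q,R,Z} ∋ Q.
{R}: F⊥Q given {R} in G with F→· removed — back-door holds.
P(Q|do(F)) = Σ_{R} P(Q|F,R)·P(R).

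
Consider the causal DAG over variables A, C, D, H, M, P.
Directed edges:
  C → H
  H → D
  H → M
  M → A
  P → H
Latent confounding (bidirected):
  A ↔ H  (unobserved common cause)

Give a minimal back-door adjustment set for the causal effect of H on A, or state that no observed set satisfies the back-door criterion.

desc(H)\{H}={A,D,M}; candidates ⊆ {C,P}.
H↔A: latent back-door arc(s) into H.
size 0: {}; under {} H still reaches {A,C,P} ∋ A.
size 1: {C}, {P}; under {C} H still reaches {A,P} ∋ A.
size 2: {C,P}; under {C,P} H still reaches {A} ∋ A.
H↔A cannot be blocked by any observed set — no back-door set.

H→A: no observed back-door set.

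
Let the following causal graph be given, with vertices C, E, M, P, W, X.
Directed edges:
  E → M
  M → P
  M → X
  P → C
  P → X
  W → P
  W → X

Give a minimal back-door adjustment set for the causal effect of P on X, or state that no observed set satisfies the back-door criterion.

P→X: minimal back-door set {M, W}.

desc(P)\{P}={C,X}; candidates ⊆ {E,M,W}.
size 0: {}; under {} P still reaches {E,M,W,X} ∋ X.
size 1: {E}, {M}, {W}; under {E} P still reaches {M,W,X} ∋ X.
{M,W}: P⊥X given {M,W} in G with P→· removed — back-door holds.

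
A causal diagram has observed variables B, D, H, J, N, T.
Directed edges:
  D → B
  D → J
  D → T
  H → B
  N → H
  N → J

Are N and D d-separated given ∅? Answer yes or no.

Yes — N ⊥ D | ∅.

Bayes-Ball from N | ∅ reaches {B,H,J}.
D ∉ reach(N|∅) ⇒ N ⊥ D | ∅.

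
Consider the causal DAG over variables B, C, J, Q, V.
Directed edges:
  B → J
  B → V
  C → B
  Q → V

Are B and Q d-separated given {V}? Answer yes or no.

No — B and Q are d-connected given {V}.

Bayes-Ball from B | {V} reaches {C,J,Q}.
Q ∈ reach(B|{V}) ⇒ B ⊥̸ Q | {V}.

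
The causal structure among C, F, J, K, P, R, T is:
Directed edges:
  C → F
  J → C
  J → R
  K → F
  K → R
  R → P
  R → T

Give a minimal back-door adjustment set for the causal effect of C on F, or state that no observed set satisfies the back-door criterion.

C→F: minimal back-door set ∅.

desc(C)\{C}={F}; candidates ⊆ {J,K,P,R,T}.
∅: C⊥F given ∅ in G with C→· removed — back-door holds.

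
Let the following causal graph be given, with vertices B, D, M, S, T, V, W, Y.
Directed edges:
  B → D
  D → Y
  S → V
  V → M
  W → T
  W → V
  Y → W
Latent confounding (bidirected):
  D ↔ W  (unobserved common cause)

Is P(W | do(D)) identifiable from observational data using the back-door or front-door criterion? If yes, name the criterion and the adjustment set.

P(W|do(D)): frontdoor, adjust for {Y}.

desc(D)\{D}={M,T,V,W,Y}; candidates ⊆ {B,S}.
D↔W: latent back-door arc(s) into D.
size 0: {}; under {} D still reaches {B,M,T,V,W} ∋ W.
size 1: {B}, {S}; under {B} D still reaches {M,T,V,W} ∋ W.
size 2: {B,S}; under {B,S} D still reaches {M,T,V,W} ∋ W.
D↔W cannot be blocked by any observed set — no back-door set.
{Y}: (i) intercepts every directed D→W path; (ii) no back-door D→{Y}; (iii) {D} blocks every back-door {Y}→W. Front-door holds.
P(W|do(D)) = Σ_{Y} P(Y|D) Σ_{D'} P(W|Y,D')P(D').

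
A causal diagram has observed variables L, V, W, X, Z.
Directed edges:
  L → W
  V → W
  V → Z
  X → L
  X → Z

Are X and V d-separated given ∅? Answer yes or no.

Bayes-Ball from X | ∅ reaches {L,W,Z}.
V ∉ reach(X|∅) ⇒ X ⊥ V | ∅.

Yes — X ⊥ V | ∅.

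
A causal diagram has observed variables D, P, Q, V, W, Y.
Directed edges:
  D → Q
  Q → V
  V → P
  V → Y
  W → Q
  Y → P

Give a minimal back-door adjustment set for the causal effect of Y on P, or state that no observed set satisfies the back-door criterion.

Y→P: minimal back-door set {V}.

desc(Y)\{Y}={P}; candidates ⊆ {D,Q,V,W}.
size 0: {}; under {} Y still reaches {D,P,Q,V,W} ∋ P.
{V}: Y⊥P given {V} in G with Y→· removed — back-door holds.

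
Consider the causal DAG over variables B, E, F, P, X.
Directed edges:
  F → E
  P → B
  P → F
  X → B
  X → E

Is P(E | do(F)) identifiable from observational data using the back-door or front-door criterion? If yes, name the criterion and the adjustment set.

desc(F)\{F}={E}; candidates ⊆ {B,P,X}.
∅: F⊥E given ∅ in G with F→· removed — back-door holds.
P(E|do(F)) = P(E|F) — no adjustment needed.

P(E|do(F)): backdoor, adjust for ∅.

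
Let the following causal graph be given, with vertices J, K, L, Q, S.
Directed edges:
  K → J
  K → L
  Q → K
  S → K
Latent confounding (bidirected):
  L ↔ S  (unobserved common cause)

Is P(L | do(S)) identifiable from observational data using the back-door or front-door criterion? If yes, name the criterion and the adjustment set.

P(L|do(S)): frontdoor, adjust for {K}.

desc(S)\{S}={J,K,L}; candidates ⊆ {Q}.
S↔L: latent back-door arc(s) into S.
size 0: {}; under {} S still reaches {L} ∋ L.
size 1: {Q}; under {Q} S still reaches {L} ∋ L.
S↔L cannot be blocked by any observed set — no back-door set.
{K}: (i) intercepts every directed S→L path; (ii) no back-door S→{K}; (iii) {S} blocks every back-door {K}→L. Front-door holds.
P(L|do(S)) = Σ_{K} P(K|S) Σ_{S'} P(L|K,S')P(S').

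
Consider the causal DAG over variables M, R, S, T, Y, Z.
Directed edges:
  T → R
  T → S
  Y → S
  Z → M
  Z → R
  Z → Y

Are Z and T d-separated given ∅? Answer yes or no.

Yes — Z ⊥ T | ∅.

Bayes-Ball from Z | ∅ reaches {M,R,S,Y}.
T ∉ reach(Z|∅) ⇒ Z ⊥ T | ∅.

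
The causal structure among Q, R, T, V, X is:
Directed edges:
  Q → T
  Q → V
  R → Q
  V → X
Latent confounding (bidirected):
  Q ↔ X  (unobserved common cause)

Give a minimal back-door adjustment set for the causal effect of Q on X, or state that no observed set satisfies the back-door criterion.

desc(Q)\{Q}={T,V,X}; candidates ⊆ {R}.
Q↔X: latent back-door arc(s) into Q.
size 0: {}; under {} Q still reaches {R,X} ∋ X.
size 1: {R}; under {R} Q still reaches {X} ∋ X.
Q↔X cannot be blocked by any observed set — no back-door set.

Q→X: no observed back-door set.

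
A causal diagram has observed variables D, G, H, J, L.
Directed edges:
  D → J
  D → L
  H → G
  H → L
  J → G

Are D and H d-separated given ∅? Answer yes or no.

Yes — D ⊥ H | ∅.

Bayes-Ball from D | ∅ reaches {G,J,L}.
H ∉ reach(D|∅) ⇒ D ⊥ H | ∅.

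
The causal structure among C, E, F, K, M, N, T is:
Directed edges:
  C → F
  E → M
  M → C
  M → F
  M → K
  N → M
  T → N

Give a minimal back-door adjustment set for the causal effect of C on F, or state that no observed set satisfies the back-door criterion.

desc(C)\{C}={F}; candidates ⊆ {E,K,M,N,T}.
size 0: {}; under {} C still reaches {E,F,K,M,N,T} ∋ F.
{M}: C⊥F given {M} in G with C→· removed — back-door holds.

C→F: minimal back-door set {M}.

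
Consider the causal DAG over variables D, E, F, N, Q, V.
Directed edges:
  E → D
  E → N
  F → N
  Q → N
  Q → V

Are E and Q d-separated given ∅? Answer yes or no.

Yes — E ⊥ Q | ∅.

Bayes-Ball from E | ∅ reaches {D,N}.
Q ∉ reach(E|∅) ⇒ E ⊥ Q | ∅.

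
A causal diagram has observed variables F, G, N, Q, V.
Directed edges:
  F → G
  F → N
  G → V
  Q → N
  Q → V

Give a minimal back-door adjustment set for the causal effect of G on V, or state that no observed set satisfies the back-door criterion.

G→V: minimal back-door set ∅.

desc(G)\{G}={V}; candidates ⊆ {F,N,Q}.
∅: G⊥V given ∅ in G with G→· removed — back-door holds.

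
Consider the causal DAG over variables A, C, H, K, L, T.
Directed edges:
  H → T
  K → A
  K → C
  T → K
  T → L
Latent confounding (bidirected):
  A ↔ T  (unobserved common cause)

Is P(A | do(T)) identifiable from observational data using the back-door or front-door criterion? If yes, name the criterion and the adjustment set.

P(A|do(T)): frontdoor, adjust for {K}.

desc(T)\{T}={A,C,K,L}; candidates ⊆ {H}.
T↔A: latent back-door arc(s) into T.
size 0: {}; under {} T still reaches {A,H} ∋ A.
size 1: {H}; under {H} T still reaches {A} ∋ A.
T↔A cannot be blocked by any observed set — no back-door set.
{K}: (i) intercepts every directed T→A path; (ii) no back-door T→{K}; (iii) {T} blocks every back-door {K}→A. Front-door holds.
P(A|do(T)) = Σ_{K} P(K|T) Σ_{T'} P(A|K,T')P(T').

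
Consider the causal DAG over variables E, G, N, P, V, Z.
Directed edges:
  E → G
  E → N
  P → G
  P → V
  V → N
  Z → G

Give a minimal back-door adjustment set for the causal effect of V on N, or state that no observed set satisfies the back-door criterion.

V→N: minimal back-door set ∅.

desc(V)\{V}={N}; candidates ⊆ {E,G,P,Z}.
∅: V⊥N given ∅ in G with V→· removed — back-door holds.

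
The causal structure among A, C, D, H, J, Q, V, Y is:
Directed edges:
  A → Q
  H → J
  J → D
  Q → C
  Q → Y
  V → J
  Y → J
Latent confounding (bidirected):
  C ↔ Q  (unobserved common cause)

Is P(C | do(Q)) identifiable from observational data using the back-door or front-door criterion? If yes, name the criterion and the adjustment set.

P(C|do(Q)): not identifiable (no BD/FD set).

desc(Q)\{Q}={C,D,J,Y}; candidates ⊆ {A,H,V}.
Q↔C: latent back-door arc(s) into Q.
size 0: {}; under {} Q still reaches {A,C} ∋ C.
size 1: {A}, {H}, {V}; under {A} Q still reaches {C} ∋ C.
size 2: {A,H}, {A,V}, {H,V}; under {A,H} Q still reaches {C} ∋ C.
Q↔C cannot be blocked by any observed set — no back-door set.
No mediator lies on a directed Q→…→C path.
Neither criterion identifies P(C|do(Q)) in this graph.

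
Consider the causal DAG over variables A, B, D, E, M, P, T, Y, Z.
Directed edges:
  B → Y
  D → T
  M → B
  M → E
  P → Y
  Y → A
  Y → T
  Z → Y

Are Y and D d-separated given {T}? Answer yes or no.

No — Y and D are d-connected given {T}.

Bayes-Ball from Y | {T} reaches {A,B,D,E,M,P,Z}.
D ∈ reach(Y|{T}) ⇒ Y ⊥̸ D | {T}.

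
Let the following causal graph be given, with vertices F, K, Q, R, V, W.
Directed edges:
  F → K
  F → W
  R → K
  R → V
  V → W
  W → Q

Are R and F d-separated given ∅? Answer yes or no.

Bayes-Ball from R | ∅ reaches {K,Q,V,W}.
F ∉ reach(R|∅) ⇒ R ⊥ F | ∅.

Yes — R ⊥ F | ∅.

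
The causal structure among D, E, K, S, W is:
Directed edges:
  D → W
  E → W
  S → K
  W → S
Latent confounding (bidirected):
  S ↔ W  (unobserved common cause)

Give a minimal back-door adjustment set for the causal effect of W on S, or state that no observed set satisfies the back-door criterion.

W→S: no observed back-door set.

desc(W)\{W}={K,S}; candidates ⊆ {D,E}.
W↔S: latent back-door arc(s) into W.
size 0: {}; under {} W still reaches {D,E,K,S} ∋ S.
size 1: {D}, {E}; under {D} W still reaches {E,K,S} ∋ S.
size 2: {D,E}; under {D,E} W still reaches {K,S} ∋ S.
W↔S cannot be blocked by any observed set — no back-door set.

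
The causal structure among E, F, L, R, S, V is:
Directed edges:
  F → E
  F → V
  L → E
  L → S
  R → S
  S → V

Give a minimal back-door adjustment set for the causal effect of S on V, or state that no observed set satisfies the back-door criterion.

S→V: minimal back-door set ∅.

desc(S)\{S}={V}; candidates ⊆ {E,F,L,R}.
∅: S⊥V given ∅ in G with S→· removed — back-door holds.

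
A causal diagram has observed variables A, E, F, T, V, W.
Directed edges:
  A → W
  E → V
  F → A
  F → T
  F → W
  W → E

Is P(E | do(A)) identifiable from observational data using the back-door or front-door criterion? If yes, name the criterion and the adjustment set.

desc(A)\{A}={E,V,W}; candidates ⊆ {F,T}.
size 0: {}; under {} A still reaches {E,F,T,V,W} ∋ E.
{F}: A⊥E given {F} in G with A→· removed — back-door holds.
P(E|do(A)) = Σ_{F} P(E|A,F)·P(F).

P(E|do(A)): backdoor, adjust for {F}.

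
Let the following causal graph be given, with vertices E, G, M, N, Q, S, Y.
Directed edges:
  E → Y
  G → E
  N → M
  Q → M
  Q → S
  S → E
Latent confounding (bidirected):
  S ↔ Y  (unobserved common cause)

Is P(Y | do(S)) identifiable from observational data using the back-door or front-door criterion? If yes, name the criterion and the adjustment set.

desc(S)\{S}={E,Y}; candidates ⊆ {G,M,N,Q}.
S↔Y: latent back-door arc(s) into S.
size 0: {}; under {} S still reaches {M,Q,Y} ∋ Y.
size 1: {G}, {M}, {N} …(+1); under {G} S still reaches {M,Q,Y} ∋ Y.
size 2: {G,M}, {G,N}, {G,Q} …(+3); under {G,M} S still reaches {N,Q,Y} ∋ Y.
S↔Y cannot be blocked by any observed set — no back-door set.
{E}: (i) intercepts every directed S→Y path; (ii) no back-door S→{E}; (iii) {S} blocks every back-door {E}→Y. Front-door holds.
P(Y|do(S)) = Σ_{E} P(E|S) Σ_{S'} P(Y|E,S')P(S').

P(Y|do(S)): frontdoor, adjust for {E}.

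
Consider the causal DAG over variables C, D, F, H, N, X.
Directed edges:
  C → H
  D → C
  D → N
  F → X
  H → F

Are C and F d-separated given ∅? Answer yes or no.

Bayes-Ball from C | ∅ reaches {D,F,H,N,X}.
F ∈ reach(C|∅) ⇒ C ⊥̸ F | ∅.

No — C and F are d-connected given ∅.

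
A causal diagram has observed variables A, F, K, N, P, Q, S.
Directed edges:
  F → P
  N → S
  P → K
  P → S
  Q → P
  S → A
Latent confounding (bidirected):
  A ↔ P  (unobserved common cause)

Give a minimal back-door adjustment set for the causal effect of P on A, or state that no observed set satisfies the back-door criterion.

desc(P)\{P}={A,K,S}; candidates ⊆ {F,N,Q}.
P↔A: latent back-door arc(s) into P.
size 0: {}; under {} P still reaches {A,F,Q} ∋ A.
size 1: {F}, {N}, {Q}; under {F} P still reaches {A,Q} ∋ A.
size 2: {F,N}, {F,Q}, {N,Q}; under {F,N} P still reaches {A,Q} ∋ A.
P↔A cannot be blocked by any observed set — no back-door set.

P→A: no observed back-door set.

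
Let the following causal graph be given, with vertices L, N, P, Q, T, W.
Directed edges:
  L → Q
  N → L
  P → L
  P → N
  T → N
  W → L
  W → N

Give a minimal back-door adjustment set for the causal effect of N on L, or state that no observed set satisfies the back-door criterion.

desc(N)\{N}={L,Q}; candidates ⊆ {P,T,W}.
size 0: {}; under {} N still reaches {L,P,Q,T,W} ∋ L.
size 1: {P}, {T}, {W}; under {P} N still reaches {L,Q,T,W} ∋ L.
{P,W}: N⊥L given {P,W} in G with N→· removed — back-door holds.

N→L: minimal back-door set {P, W}.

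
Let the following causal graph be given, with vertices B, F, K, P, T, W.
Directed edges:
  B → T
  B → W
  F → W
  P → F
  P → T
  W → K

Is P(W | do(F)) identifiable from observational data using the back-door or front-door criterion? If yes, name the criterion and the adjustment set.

P(W|do(F)): backdoor, adjust for ∅.

desc(F)\{F}={K,W}; candidates ⊆ {B,P,T}.
∅: F⊥W given ∅ in G with F→· removed — back-door holds.
P(W|do(F)) = P(W|F) — no adjustment needed.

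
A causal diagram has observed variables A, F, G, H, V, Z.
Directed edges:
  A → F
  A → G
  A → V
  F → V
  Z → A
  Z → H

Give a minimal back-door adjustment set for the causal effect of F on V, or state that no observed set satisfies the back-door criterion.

desc(F)\{F}={V}; candidates ⊆ {A,G,H,Z}.
size 0: {}; under {} F still reaches {A,G,H,V,Z} ∋ V.
{A}: F⊥V given {A} in G with F→· removed — back-door holds.

F→V: minimal back-door set {A}.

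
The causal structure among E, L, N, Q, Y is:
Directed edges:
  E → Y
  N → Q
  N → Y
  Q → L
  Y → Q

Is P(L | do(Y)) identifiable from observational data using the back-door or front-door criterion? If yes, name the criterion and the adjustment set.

desc(Y)\{Y}={L,Q}; candidates ⊆ {E,N}.
size 0: {}; under {} Y still reaches {E,L,N,Q} ∋ L.
{N}: Y⊥L given {N} in G with Y→· removed — back-door holds.
P(L|do(Y)) = Σ_{N} P(L|Y,N)·P(N).

P(L|do(Y)): backdoor, adjust for {N}.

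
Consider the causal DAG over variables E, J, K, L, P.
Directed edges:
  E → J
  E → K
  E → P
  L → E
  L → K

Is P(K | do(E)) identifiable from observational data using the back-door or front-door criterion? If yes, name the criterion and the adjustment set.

desc(E)\{E}={J,K,P}; candidates ⊆ {L}.
size 0: {}; under {} E still reaches {K,L} ∋ K.
{L}: E⊥K given {L} in G with E→· removed — back-door holds.
P(K|do(E)) = Σ_{L} P(K|E,L)·P(L).

P(K|do(E)): backdoor, adjust for {L}.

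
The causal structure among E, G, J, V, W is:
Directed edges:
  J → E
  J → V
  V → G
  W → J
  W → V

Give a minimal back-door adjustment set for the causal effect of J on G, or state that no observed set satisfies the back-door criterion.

desc(J)\{J}={E,G,V}; candidates ⊆ {W}.
size 0: {}; under {} J still reaches {G,V,W} ∋ G.
{W}: J⊥G given {W} in G with J→· removed — back-door holds.

J→G: minimal back-door set {W}.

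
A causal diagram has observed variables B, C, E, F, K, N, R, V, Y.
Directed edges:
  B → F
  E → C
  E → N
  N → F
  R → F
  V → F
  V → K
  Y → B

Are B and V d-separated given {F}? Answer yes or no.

Bayes-Ball from B | {F} reaches {C,E,K,N,R,V,Y}.
V ∈ reach(B|{F}) ⇒ B ⊥̸ V | {F}.

No — B and V are d-connected given {F}.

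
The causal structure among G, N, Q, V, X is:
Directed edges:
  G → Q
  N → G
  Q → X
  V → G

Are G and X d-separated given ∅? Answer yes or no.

Bayes-Ball from G | ∅ reaches {N,Q,V,X}.
X ∈ reach(G|∅) ⇒ G ⊥̸ X | ∅.

No — G and X are d-connected given ∅.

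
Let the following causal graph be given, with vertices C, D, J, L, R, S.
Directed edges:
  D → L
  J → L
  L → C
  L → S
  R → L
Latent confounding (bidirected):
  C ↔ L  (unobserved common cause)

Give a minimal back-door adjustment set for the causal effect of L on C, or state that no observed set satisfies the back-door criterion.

L→C: no observed back-door set.

desc(L)\{L}={C,S}; candidates ⊆ {D,J,R}.
L↔C: latent back-door arc(s) into L.
size 0: {}; under {} L still reaches {C,D,J,R} ∋ C.
size 1: {D}, {J}, {R}; under {D} L still reaches {C,J,R} ∋ C.
size 2: {D,J}, {D,R}, {J,R}; under {D,J} L still reaches {C,R} ∋ C.
L↔C cannot be blocked by any observed set — no back-door set.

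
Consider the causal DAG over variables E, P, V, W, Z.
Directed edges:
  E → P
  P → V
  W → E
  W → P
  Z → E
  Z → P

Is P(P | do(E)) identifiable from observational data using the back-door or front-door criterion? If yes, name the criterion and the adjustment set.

P(P|do(E)): backdoor, adjust for {W, Z}.

desc(E)\{E}={P,V}; candidates ⊆ {W,Z}.
size 0: {}; under {} E still reaches {P,V,W,Z} ∋ P.
size 1: {W}, {Z}; under {W} E still reaches {P,V,Z} ∋ P.
{W,Z}: E⊥P given {W,Z} in G with E→· removed — back-door holds.
P(P|do(E)) = Σ_{W,Z} P(P|E,W,Z)·P(W,Z).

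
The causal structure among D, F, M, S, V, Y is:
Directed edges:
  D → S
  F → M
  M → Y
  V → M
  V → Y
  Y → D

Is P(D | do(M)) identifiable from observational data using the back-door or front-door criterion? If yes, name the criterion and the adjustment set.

P(D|do(M)): backdoor, adjust for {V}.

desc(M)\{M}={D,S,Y}; candidates ⊆ {F,V}.
size 0: {}; under {} M still reaches {D,F,S,V,Y} ∋ D.
{V}: M⊥D given {V} in G with M→· removed — back-door holds.
P(D|do(M)) = Σ_{V} P(D|M,V)·P(V).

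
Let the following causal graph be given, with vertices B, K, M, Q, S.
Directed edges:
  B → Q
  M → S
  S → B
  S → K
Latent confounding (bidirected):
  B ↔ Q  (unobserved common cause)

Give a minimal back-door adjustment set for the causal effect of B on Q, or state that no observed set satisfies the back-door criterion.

desc(B)\{B}={Q}; candidates ⊆ {K,M,S}.
B↔Q: latent back-door arc(s) into B.
size 0: {}; under {} B still reaches {K,M,Q,S} ∋ Q.
size 1: {K}, {M}, {S}; under {K} B still reaches {M,Q,S} ∋ Q.
size 2: {K,M}, {K,S}, {M,S}; under {K,M} B still reaches {Q,S} ∋ Q.
B↔Q cannot be blocked by any observed set — no back-door set.

B→Q: no observed back-door set.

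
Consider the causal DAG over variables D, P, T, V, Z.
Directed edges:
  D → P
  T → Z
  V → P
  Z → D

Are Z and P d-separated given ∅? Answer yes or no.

Bayes-Ball from Z | ∅ reaches {D,P,T}.
P ∈ reach(Z|∅) ⇒ Z ⊥̸ P | ∅.

No — Z and P are d-connected given ∅.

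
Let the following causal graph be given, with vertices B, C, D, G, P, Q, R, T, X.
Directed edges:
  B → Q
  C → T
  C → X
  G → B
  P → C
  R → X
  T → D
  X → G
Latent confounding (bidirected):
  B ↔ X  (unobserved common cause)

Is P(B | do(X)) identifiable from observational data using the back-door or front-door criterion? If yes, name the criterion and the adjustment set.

P(B|do(X)): frontdoor, adjust for {G}.

desc(X)\{X}={B,G,Q}; candidates ⊆ {C,D,P,R,T}.
X↔B: latent back-door arc(s) into X.
size 0: {}; under {} X still reaches {B,C,D,P,Q,R,T} ∋ B.
size 1: {C}, {D}, {P} …(+2); under {C} X still reaches {B,Q,R} ∋ B.
size 2: {C,D}, {C,P}, {C,R} …(+7); under {C,D} X still reaches {B,Q,R} ∋ B.
X↔B cannot be blocked by any observed set — no back-door set.
{G}: (i) intercepts every directed X→B path; (ii) no back-door X→{G}; (iii) {X} blocks every back-door {G}→B. Front-door holds.
P(B|do(X)) = Σ_{G} P(G|X) Σ_{X'} P(B|G,X')P(X').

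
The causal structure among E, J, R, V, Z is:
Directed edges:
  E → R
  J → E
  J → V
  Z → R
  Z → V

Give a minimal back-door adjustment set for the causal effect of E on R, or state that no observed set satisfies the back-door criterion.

E→R: minimal back-door set ∅.

desc(E)\{E}={R}; candidates ⊆ {J,V,Z}.
∅: E⊥R given ∅ in G with E→· removed — back-door holds.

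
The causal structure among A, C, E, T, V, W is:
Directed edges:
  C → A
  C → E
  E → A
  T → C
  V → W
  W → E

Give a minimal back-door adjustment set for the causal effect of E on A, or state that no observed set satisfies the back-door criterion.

E→A: minimal back-door set {C}.

desc(E)\{E}={A}; candidates ⊆ {C,T,V,W}.
size 0: {}; under {} E still reaches {A,C,T,V,W} ∋ A.
{C}: E⊥A given {C} in G with E→· removed — back-door holds.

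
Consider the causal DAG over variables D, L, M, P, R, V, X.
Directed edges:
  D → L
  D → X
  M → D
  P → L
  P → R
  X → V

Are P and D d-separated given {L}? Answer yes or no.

Bayes-Ball from P | {L} reaches {D,M,R,V,X}.
D ∈ reach(P|{L}) ⇒ P ⊥̸ D | {L}.

No — P and D are d-connected given {L}.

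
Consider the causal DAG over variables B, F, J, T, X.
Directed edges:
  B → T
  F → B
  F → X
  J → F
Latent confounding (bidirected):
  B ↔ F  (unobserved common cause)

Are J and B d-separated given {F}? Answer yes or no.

No — J and B are d-connected given {F}.

Bayes-Ball from J | {F} reaches {B,T}.
B ∈ reach(J|{F}) ⇒ J ⊥̸ B | {F}.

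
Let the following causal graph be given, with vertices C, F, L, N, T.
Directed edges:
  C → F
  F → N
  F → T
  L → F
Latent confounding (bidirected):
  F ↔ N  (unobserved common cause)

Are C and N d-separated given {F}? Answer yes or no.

No — C and N are d-connected given {F}.

Bayes-Ball from C | {F} reaches {L,N}.
N ∈ reach(C|{F}) ⇒ C ⊥̸ N | {F}.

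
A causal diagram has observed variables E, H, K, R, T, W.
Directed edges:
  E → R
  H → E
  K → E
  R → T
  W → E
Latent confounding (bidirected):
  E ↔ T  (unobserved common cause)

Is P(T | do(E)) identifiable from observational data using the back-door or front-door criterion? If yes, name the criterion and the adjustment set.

P(T|do(E)): frontdoor, adjust for {R}.

desc(E)\{E}={R,T}; candidates ⊆ {H,K,W}.
E↔T: latent back-door arc(s) into E.
size 0: {}; under {} E still reaches {H,K,T,W} ∋ T.
size 1: {H}, {K}, {W}; under {H} E still reaches {K,T,W} ∋ T.
size 2: {H,K}, {H,W}, {K,W}; under {H,K} E still reaches {T,W} ∋ T.
E↔T cannot be blocked by any observed set — no back-door set.
{R}: (i) intercepts every directed E→T path; (ii) no back-door E→{R}; (iii) {E} blocks every back-door {R}→T. Front-door holds.
P(T|do(E)) = Σ_{R} P(R|E) Σ_{E'} P(T|R,E')P(E').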